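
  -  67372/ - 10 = 33686/5 = 6737.20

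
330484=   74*4466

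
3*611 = 1833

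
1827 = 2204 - 377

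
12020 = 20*601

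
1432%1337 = 95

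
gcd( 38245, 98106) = 1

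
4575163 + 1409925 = 5985088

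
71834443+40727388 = 112561831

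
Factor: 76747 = 11^1  *6977^1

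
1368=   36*38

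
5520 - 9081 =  - 3561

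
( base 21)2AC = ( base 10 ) 1104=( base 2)10001010000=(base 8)2120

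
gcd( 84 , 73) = 1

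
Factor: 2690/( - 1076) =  - 5/2= - 2^( - 1) * 5^1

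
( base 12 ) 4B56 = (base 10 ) 8562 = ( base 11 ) 6484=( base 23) G46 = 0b10000101110010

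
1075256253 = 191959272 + 883296981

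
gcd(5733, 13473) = 9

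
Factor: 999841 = 67^1 * 14923^1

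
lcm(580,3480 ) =3480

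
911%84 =71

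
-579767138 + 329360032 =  - 250407106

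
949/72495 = 949/72495  =  0.01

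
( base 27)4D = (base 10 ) 121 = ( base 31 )3s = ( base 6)321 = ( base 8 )171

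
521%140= 101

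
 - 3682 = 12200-15882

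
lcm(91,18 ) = 1638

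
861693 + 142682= 1004375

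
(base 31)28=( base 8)106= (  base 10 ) 70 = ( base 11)64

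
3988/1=3988 = 3988.00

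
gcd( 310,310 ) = 310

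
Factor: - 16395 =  - 3^1*5^1  *1093^1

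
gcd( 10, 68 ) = 2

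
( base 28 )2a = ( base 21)33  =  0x42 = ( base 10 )66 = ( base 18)3C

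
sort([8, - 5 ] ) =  [-5,8 ]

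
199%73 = 53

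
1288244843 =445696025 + 842548818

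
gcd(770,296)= 2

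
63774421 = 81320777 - 17546356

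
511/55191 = 511/55191 = 0.01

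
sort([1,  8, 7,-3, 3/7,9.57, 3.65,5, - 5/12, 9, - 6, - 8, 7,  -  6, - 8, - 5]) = [ - 8, - 8, - 6,-6 , - 5,- 3 , -5/12, 3/7, 1, 3.65, 5, 7,  7  ,  8, 9,9.57]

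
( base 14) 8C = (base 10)124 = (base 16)7C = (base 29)48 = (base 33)3P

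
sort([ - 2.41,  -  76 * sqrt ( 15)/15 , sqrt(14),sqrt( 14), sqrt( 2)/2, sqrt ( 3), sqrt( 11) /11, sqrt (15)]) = [ - 76 * sqrt(15)/15,-2.41 , sqrt(11)/11, sqrt ( 2)/2, sqrt( 3) , sqrt( 14),sqrt ( 14), sqrt ( 15) ]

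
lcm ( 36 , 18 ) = 36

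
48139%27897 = 20242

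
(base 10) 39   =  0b100111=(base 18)23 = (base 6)103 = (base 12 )33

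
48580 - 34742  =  13838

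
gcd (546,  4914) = 546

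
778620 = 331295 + 447325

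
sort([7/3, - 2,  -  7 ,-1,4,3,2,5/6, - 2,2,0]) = [- 7, - 2 ,-2,-1,0, 5/6,2,2,7/3,3,4]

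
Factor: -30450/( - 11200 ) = 87/32 = 2^(- 5)  *3^1* 29^1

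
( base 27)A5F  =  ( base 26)b04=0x1D10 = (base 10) 7440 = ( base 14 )29D6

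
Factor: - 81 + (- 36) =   -  3^2*13^1 = -117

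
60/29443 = 60/29443 = 0.00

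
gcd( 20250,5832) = 162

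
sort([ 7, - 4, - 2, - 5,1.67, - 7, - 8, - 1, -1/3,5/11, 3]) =[ - 8,  -  7 , - 5, - 4, - 2, - 1 , - 1/3,5/11, 1.67, 3,7 ] 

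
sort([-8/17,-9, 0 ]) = [ - 9, - 8/17,0 ]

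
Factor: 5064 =2^3*3^1*211^1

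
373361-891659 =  - 518298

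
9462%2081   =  1138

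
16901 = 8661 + 8240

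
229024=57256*4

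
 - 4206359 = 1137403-5343762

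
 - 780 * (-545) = 425100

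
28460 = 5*5692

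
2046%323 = 108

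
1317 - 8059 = -6742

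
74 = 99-25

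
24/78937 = 24/78937 = 0.00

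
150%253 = 150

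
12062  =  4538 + 7524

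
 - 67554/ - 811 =67554/811 = 83.30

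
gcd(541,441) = 1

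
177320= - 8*( - 22165)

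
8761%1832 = 1433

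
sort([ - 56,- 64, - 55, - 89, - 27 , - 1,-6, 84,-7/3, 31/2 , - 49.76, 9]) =[-89,-64, - 56, - 55, - 49.76, - 27 , - 6, - 7/3,  -  1, 9, 31/2, 84 ] 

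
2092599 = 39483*53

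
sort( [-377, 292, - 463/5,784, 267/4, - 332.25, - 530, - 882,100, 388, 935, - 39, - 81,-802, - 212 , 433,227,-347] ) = [-882, - 802, - 530, - 377,  -  347,-332.25,  -  212,-463/5, - 81, - 39,  267/4,100, 227,292, 388, 433,784 , 935]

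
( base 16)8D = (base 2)10001101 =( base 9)166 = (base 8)215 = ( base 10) 141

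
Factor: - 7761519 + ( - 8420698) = -31^1*151^1*3457^1  =  -16182217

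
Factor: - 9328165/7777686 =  - 2^( - 1) * 3^(-1 )*5^1*11^1*24229^1  *  185183^( - 1)  =  - 1332595/1111098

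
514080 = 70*7344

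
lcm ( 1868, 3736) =3736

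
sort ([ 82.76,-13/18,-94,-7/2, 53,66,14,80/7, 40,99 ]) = [ - 94, - 7/2, - 13/18,80/7, 14,40,53, 66,82.76,99]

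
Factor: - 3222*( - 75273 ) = 2^1*3^3*11^1 * 179^1*2281^1 = 242529606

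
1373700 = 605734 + 767966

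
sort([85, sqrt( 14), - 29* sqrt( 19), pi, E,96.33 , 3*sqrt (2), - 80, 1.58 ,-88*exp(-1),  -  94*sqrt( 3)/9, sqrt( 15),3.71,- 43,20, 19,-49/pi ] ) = [ - 29*sqrt(19 ), - 80, -43, - 88 * exp(-1), -94*sqrt( 3)/9, - 49/pi, 1.58, E, pi, 3.71, sqrt( 14),sqrt( 15 ), 3*sqrt( 2), 19, 20,  85, 96.33]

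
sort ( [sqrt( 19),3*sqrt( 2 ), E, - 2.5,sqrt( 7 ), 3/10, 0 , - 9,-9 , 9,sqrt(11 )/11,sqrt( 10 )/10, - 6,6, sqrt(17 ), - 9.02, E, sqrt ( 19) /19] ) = [-9.02 ,-9, - 9, - 6, - 2.5, 0,sqrt(19)/19,3/10, sqrt (11)/11, sqrt( 10)/10, sqrt( 7 ),E,E, sqrt( 17 ),3*sqrt(2),sqrt( 19 ), 6,9 ] 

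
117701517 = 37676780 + 80024737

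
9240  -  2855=6385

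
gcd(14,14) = 14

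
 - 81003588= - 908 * 89211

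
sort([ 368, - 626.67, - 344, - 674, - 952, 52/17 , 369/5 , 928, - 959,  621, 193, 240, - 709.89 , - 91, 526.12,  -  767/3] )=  [ - 959 , -952, - 709.89, - 674, - 626.67,-344,  -  767/3, - 91, 52/17, 369/5, 193, 240, 368,526.12,  621,928]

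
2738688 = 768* 3566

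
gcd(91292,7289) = 1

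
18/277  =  18/277 = 0.06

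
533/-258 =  - 3 + 241/258 = -2.07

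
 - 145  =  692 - 837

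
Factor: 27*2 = 54 = 2^1*3^3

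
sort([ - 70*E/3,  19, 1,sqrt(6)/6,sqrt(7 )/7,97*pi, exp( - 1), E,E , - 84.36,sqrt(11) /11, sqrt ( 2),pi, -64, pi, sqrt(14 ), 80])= [ - 84.36, - 64, - 70*E/3,sqrt( 11 )/11,exp( - 1 ), sqrt(7 )/7 , sqrt(6)/6, 1 , sqrt(2 ),E, E,  pi, pi,sqrt( 14), 19, 80,97*pi ] 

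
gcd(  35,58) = 1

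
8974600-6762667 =2211933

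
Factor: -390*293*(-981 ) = 112098870 = 2^1*3^3*5^1*13^1*109^1*293^1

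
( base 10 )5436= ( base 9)7410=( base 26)812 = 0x153c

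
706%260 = 186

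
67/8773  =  67/8773 =0.01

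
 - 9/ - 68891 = 9/68891 = 0.00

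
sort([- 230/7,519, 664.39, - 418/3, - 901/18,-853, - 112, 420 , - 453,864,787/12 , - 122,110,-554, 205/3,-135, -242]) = [ - 853,  -  554, - 453 ,-242, - 418/3, - 135, - 122, - 112,-901/18,-230/7,  787/12, 205/3, 110 , 420, 519, 664.39, 864 ]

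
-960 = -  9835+8875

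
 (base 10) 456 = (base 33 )DR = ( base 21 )10F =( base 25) i6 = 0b111001000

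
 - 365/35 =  - 73/7=- 10.43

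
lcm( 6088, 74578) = 298312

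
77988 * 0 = 0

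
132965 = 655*203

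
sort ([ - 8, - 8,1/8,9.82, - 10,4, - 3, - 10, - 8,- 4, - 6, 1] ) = [ - 10, - 10, - 8,-8,-8, - 6, - 4, - 3, 1/8, 1, 4 , 9.82 ] 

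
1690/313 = 5 + 125/313 = 5.40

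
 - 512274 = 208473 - 720747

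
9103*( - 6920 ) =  - 62992760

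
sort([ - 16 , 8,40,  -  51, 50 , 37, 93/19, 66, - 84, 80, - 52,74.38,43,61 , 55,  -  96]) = [-96, - 84 ,- 52, - 51, - 16,93/19, 8,37 , 40,43, 50, 55, 61,66,74.38,80 ] 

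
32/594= 16/297 = 0.05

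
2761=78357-75596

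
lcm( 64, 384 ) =384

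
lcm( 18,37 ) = 666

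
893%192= 125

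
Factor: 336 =2^4*3^1*7^1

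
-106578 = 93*( - 1146)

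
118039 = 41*2879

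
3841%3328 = 513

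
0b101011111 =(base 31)BA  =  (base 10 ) 351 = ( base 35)a1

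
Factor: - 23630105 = -5^1*4726021^1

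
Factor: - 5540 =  - 2^2 * 5^1*277^1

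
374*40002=14960748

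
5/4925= 1/985 = 0.00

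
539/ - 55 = - 10 + 1/5 = -9.80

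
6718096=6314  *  1064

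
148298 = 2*74149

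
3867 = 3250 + 617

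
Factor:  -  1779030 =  - 2^1* 3^3 * 5^1*11^1*599^1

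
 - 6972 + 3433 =  -  3539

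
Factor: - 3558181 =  - 11^1*323471^1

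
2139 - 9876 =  - 7737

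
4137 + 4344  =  8481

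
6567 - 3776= 2791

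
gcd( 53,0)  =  53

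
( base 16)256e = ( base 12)5666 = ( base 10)9582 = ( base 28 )c66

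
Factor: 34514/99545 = 2^1*5^( - 1)*43^(-1 )*463^ (-1)*17257^1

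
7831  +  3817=11648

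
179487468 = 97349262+82138206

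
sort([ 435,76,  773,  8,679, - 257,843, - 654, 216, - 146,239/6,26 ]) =[- 654, - 257,-146,8 , 26, 239/6, 76,  216,435, 679,773,843] 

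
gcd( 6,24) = 6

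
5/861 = 5/861 = 0.01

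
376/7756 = 94/1939 =0.05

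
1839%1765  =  74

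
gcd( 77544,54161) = 1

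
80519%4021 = 99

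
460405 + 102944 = 563349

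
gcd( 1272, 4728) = 24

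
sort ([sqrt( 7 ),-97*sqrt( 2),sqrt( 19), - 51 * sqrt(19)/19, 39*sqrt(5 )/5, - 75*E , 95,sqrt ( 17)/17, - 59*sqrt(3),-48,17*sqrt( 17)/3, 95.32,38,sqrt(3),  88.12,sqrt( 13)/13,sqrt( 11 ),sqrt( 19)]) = [ - 75*E , - 97*sqrt( 2 ) , - 59 * sqrt( 3 ), - 48, - 51*sqrt( 19)/19,  sqrt(17) /17, sqrt(13)/13, sqrt (3 ),  sqrt( 7)  ,  sqrt(11),sqrt ( 19),sqrt( 19),  39 *sqrt( 5 ) /5, 17*sqrt( 17) /3,38,88.12,95,95.32] 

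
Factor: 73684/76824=18421/19206= 2^( - 1)*3^( - 2) * 11^(  -  1 )*13^2*97^( - 1)*109^1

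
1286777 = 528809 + 757968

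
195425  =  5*39085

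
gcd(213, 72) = 3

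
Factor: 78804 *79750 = 6284619000  =  2^3*3^2*5^3*11^2*29^1*199^1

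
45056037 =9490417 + 35565620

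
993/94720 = 993/94720 = 0.01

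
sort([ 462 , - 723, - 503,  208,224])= [ - 723, - 503,208,224,462 ] 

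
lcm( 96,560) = 3360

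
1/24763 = 1/24763 = 0.00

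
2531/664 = 2531/664 = 3.81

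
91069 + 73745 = 164814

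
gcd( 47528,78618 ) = 2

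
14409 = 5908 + 8501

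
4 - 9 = -5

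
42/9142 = 3/653 = 0.00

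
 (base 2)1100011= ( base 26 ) 3L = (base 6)243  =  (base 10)99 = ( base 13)78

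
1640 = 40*41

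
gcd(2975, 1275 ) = 425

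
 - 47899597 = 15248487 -63148084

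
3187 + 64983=68170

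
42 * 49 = 2058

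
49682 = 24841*2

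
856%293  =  270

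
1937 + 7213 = 9150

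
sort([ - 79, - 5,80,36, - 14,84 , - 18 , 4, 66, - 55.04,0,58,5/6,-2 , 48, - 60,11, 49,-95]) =[ - 95,-79 , - 60, - 55.04 , - 18, - 14, - 5 ,  -  2, 0, 5/6,4,11, 36 , 48,49,58,66,80,84] 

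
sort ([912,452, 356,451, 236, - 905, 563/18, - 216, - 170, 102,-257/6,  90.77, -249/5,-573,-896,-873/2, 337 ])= [ - 905,-896, - 573, - 873/2,  -  216, - 170, - 249/5, - 257/6, 563/18 , 90.77, 102, 236,337, 356, 451 , 452,  912 ] 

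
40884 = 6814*6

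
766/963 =766/963=   0.80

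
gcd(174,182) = 2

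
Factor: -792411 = -3^1  *  264137^1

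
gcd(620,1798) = 62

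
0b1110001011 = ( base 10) 907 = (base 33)rg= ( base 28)14B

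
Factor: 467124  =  2^2 * 3^1*7^1*67^1 * 83^1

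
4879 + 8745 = 13624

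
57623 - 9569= 48054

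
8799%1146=777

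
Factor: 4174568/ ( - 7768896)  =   - 2^( - 3 )*3^( - 1)*43^( - 1 ) * 83^1*941^ ( - 1 ) * 6287^1= - 521821/971112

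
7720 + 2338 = 10058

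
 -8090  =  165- 8255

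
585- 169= 416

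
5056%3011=2045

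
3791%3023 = 768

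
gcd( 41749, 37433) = 83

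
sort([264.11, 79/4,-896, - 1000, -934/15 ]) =[-1000,-896,-934/15, 79/4, 264.11 ] 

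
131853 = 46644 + 85209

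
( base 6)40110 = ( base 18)G26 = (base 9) 7146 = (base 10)5226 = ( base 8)12152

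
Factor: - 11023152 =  - 2^4*3^1*7^1 * 53^1*619^1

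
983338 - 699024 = 284314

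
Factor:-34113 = -3^1*83^1 * 137^1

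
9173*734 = 6732982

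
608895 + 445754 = 1054649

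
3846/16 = 240+3/8 = 240.38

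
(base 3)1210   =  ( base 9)53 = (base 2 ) 110000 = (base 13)39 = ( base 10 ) 48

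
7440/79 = 7440/79 = 94.18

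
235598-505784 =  - 270186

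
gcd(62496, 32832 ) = 288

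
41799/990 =42 + 73/330 = 42.22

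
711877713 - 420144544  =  291733169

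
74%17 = 6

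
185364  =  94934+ 90430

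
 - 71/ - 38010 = 71/38010 = 0.00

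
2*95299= 190598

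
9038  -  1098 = 7940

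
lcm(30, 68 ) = 1020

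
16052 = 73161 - 57109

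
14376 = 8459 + 5917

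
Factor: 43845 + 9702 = 53547  =  3^1*13^1* 1373^1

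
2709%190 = 49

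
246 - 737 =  - 491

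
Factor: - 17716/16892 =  - 41^(-1 ) * 43^1=- 43/41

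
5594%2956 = 2638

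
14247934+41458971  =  55706905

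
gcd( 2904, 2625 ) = 3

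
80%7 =3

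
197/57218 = 197/57218=0.00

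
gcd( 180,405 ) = 45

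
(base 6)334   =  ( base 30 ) 4A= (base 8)202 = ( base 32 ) 42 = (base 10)130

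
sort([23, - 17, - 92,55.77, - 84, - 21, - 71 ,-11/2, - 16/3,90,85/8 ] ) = [ - 92, - 84, - 71, - 21,-17, - 11/2 , - 16/3, 85/8, 23,55.77,90 ] 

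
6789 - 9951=-3162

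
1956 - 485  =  1471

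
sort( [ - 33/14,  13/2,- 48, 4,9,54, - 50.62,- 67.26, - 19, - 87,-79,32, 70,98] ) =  [ - 87, - 79, - 67.26,- 50.62 , -48,-19, - 33/14,4,13/2, 9, 32,54,70,98 ]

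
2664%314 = 152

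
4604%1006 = 580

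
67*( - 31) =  - 2077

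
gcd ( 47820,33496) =4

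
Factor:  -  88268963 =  - 23^1 * 109^1*137^1*257^1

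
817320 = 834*980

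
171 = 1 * 171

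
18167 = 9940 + 8227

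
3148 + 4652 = 7800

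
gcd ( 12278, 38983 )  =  7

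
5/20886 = 5/20886 = 0.00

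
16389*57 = 934173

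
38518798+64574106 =103092904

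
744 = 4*186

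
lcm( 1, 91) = 91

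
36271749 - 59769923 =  - 23498174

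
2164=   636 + 1528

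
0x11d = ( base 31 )96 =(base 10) 285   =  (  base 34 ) 8D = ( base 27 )af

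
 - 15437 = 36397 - 51834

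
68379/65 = 1051 + 64/65 =1051.98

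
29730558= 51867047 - 22136489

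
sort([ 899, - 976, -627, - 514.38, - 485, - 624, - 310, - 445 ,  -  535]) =[ - 976, - 627, - 624, - 535, - 514.38, - 485,-445, - 310, 899 ] 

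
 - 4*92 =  - 368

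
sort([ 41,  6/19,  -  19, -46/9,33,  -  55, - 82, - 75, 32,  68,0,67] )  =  [ - 82,  -  75, - 55,-19, - 46/9,  0,6/19,32,33,41, 67,68]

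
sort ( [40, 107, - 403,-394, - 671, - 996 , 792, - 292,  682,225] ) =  [-996, - 671, - 403, - 394,- 292, 40, 107, 225,682,  792] 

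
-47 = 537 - 584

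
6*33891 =203346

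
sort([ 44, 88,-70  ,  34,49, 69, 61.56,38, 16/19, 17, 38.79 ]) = [ - 70,16/19, 17, 34,  38,  38.79, 44, 49,  61.56, 69, 88]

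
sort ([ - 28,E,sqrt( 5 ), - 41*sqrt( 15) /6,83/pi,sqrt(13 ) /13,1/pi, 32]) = [-28,-41*sqrt(15) /6,sqrt( 13 ) /13,1/pi  ,  sqrt (5), E,  83/pi,32 ]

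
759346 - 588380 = 170966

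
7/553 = 1/79 = 0.01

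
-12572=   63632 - 76204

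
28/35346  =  14/17673 = 0.00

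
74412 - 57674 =16738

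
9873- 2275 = 7598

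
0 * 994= 0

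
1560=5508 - 3948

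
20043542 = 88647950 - 68604408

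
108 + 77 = 185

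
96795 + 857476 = 954271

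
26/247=2/19= 0.11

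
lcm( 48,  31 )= 1488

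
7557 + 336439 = 343996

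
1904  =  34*56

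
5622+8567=14189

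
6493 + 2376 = 8869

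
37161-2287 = 34874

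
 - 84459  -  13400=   -  97859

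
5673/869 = 5673/869 = 6.53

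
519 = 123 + 396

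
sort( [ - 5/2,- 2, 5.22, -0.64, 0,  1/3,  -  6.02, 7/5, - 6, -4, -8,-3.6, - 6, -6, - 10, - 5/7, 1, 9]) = [ - 10,  -  8,  -  6.02, - 6,-6, - 6, - 4, - 3.6, - 5/2, - 2, -5/7,  -  0.64,0, 1/3, 1,  7/5 , 5.22, 9 ]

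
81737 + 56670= 138407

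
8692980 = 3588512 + 5104468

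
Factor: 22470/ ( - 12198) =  - 5^1*7^1 * 19^ ( - 1) = -  35/19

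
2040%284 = 52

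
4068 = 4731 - 663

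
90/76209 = 30/25403 = 0.00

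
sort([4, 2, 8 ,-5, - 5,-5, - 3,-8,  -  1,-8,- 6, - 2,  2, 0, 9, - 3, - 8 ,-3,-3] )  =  [ - 8,  -  8,-8, - 6,-5,-5, - 5,  -  3,-3 , - 3,-3, - 2,  -  1, 0,2, 2,4,8 , 9 ]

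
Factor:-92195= - 5^1*18439^1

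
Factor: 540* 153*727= 60064740 = 2^2*3^5 *5^1*17^1*727^1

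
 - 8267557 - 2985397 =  - 11252954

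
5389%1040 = 189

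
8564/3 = 8564/3 = 2854.67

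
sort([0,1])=[ 0, 1]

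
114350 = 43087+71263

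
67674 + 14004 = 81678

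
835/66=835/66 = 12.65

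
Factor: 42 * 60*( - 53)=  -  133560 = - 2^3*3^2*5^1*7^1*53^1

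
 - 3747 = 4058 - 7805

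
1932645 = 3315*583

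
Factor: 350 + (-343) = 7 = 7^1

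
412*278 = 114536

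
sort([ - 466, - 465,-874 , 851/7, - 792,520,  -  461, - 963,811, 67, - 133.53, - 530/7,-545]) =[ - 963, - 874, - 792,- 545, - 466, -465, - 461,  -  133.53,-530/7,67, 851/7, 520,811]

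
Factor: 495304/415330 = 247652/207665 = 2^2*5^( - 1 )*41^( - 1 ) * 101^1 * 613^1*1013^( - 1)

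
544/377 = 1 + 167/377=1.44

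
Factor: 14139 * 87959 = 1243652301 = 3^2 * 1571^1*87959^1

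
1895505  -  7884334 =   -  5988829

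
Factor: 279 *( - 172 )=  - 2^2*3^2* 31^1*43^1  =  -  47988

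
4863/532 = 9 + 75/532 = 9.14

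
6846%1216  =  766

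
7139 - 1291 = 5848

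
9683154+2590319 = 12273473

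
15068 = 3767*4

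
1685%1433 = 252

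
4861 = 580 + 4281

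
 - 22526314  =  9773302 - 32299616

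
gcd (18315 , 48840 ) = 6105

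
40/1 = 40 =40.00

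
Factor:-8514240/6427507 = - 2^6*3^1*5^1*7^2 * 181^1 * 6427507^(  -  1 )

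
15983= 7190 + 8793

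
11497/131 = 87+100/131 = 87.76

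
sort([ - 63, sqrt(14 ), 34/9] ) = [  -  63, sqrt ( 14), 34/9 ]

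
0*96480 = 0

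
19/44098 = 19/44098 = 0.00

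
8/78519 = 8/78519 = 0.00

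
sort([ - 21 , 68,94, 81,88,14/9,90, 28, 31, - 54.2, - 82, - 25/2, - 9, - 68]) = [ - 82, - 68, - 54.2, - 21, - 25/2,-9, 14/9,28,31, 68,81,88 , 90,94] 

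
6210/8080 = 621/808 = 0.77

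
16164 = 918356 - 902192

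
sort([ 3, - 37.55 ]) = [ -37.55, 3 ] 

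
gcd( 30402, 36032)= 1126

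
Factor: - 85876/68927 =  - 2^2*7^1*3067^1*68927^( - 1) 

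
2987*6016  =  17969792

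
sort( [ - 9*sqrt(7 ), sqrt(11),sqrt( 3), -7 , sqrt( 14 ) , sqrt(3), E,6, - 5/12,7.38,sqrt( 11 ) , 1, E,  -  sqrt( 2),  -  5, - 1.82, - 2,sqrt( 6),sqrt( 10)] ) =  [ - 9 * sqrt( 7),-7, - 5  ,-2,-1.82, - sqrt(2 ), - 5/12,1,sqrt( 3 ),sqrt( 3),sqrt( 6), E,E, sqrt(10 ),sqrt( 11), sqrt(11),  sqrt( 14),6,7.38]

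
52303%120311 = 52303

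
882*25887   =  22832334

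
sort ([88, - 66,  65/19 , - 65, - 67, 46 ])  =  [  -  67,-66 , - 65,65/19,46, 88] 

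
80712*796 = 64246752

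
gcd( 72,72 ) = 72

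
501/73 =501/73 =6.86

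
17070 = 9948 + 7122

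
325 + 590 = 915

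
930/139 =6 + 96/139 =6.69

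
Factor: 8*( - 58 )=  - 2^4*29^1= -464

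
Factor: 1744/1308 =4/3= 2^2 * 3^ ( - 1 ) 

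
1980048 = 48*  41251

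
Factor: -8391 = -3^1*2797^1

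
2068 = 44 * 47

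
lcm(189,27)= 189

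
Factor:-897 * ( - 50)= 2^1*3^1*5^2*13^1*23^1 = 44850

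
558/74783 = 558/74783 = 0.01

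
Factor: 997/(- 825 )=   -  3^( - 1 )*5^( - 2)*11^ ( - 1)*997^1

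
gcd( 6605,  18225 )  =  5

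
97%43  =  11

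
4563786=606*7531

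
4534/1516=2267/758 = 2.99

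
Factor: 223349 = 7^1 * 31907^1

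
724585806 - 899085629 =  - 174499823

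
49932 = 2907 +47025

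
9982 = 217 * 46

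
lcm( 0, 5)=0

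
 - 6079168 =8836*( - 688 )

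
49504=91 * 544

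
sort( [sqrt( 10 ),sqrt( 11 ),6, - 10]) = [ - 10, sqrt(10 ),  sqrt( 11 ),6 ] 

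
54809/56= 54809/56  =  978.73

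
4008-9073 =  - 5065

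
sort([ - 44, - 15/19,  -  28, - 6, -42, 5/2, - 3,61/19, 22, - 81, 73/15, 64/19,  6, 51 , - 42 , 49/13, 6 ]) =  [ - 81, - 44, - 42, - 42, - 28,- 6,- 3,-15/19 , 5/2,  61/19,64/19, 49/13, 73/15, 6, 6, 22, 51]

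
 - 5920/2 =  - 2960 = - 2960.00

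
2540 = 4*635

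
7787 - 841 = 6946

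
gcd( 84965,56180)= 5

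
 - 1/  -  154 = 1/154=0.01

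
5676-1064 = 4612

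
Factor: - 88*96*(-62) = 2^9*3^1 * 11^1*31^1 = 523776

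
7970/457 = 7970/457 = 17.44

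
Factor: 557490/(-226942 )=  - 3^1*5^1*233^(- 1 )*487^ ( - 1)*18583^1=- 278745/113471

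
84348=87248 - 2900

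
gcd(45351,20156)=5039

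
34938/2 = 17469 = 17469.00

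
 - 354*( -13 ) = 4602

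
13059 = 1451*9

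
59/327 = 59/327  =  0.18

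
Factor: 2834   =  2^1*13^1*109^1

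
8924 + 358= 9282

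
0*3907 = 0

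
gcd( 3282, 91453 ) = 1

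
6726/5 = 6726/5 = 1345.20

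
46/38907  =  46/38907 = 0.00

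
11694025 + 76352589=88046614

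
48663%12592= 10887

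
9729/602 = 16 + 97/602 = 16.16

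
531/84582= 59/9398 =0.01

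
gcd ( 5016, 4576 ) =88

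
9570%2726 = 1392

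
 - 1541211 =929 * ( - 1659 )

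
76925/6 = 12820 + 5/6 =12820.83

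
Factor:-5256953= - 13^1 * 404381^1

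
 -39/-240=13/80  =  0.16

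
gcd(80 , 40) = 40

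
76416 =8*9552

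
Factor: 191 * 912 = 2^4 * 3^1*19^1 * 191^1 = 174192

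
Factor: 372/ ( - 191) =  -2^2*3^1 * 31^1 *191^( - 1) 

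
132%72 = 60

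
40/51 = 40/51 = 0.78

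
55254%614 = 608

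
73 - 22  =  51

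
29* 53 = 1537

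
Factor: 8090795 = 5^1 *211^1*7669^1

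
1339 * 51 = 68289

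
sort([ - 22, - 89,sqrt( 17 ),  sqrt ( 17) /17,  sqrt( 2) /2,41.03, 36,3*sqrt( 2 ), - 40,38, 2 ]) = [ - 89, - 40, - 22,sqrt( 17 )/17, sqrt( 2 ) /2, 2, sqrt( 17 ), 3*sqrt (2 ), 36 , 38 , 41.03]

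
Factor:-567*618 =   -  2^1*3^5*7^1 * 103^1 = - 350406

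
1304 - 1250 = 54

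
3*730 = 2190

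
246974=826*299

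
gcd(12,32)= 4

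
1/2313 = 1/2313= 0.00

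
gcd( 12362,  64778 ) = 14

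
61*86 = 5246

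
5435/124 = 5435/124 =43.83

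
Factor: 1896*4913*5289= 49267288872 =2^3*3^2 * 17^3*41^1*43^1*79^1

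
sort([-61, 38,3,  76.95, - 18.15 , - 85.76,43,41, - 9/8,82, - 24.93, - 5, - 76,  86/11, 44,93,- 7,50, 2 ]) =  [ - 85.76, - 76,  -  61,- 24.93,  -  18.15, - 7, - 5, - 9/8, 2, 3, 86/11, 38,41, 43, 44, 50,76.95,82, 93]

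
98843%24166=2179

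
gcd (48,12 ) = 12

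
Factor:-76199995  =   - 5^1* 15239999^1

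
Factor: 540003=3^1*180001^1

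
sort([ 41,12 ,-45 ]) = [ -45,  12, 41] 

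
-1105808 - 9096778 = -10202586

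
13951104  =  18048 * 773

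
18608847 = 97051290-78442443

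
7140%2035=1035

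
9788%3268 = 3252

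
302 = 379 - 77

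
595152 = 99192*6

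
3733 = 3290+443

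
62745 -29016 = 33729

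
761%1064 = 761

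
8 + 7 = 15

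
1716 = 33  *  52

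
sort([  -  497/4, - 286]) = [ - 286, - 497/4] 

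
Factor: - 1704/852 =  - 2^1= - 2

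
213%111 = 102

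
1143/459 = 2 + 25/51 = 2.49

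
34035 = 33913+122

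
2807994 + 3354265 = 6162259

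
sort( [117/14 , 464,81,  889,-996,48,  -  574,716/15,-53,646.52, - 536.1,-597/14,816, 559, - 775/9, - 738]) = [ - 996,- 738,-574,-536.1, - 775/9,  -  53, - 597/14,117/14, 716/15 , 48,81,464,559,646.52,816,889 ]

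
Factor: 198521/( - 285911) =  - 29^(-1 ) * 67^1 * 2963^1 * 9859^(  -  1)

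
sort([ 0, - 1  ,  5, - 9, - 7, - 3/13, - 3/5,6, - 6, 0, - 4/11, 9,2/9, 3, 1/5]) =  [ - 9, - 7,-6, - 1, -3/5, - 4/11 ,  -  3/13, 0, 0, 1/5, 2/9,3,5 , 6, 9]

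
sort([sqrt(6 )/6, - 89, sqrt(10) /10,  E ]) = [ - 89, sqrt(10) /10, sqrt(6)/6,E]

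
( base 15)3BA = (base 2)1101010010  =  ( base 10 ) 850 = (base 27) 14d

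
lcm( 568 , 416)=29536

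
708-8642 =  - 7934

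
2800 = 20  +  2780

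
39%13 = 0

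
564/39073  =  564/39073 = 0.01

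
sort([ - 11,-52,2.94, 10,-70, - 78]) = [ - 78 ,  -  70,-52 ,-11,2.94, 10 ] 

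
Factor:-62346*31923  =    -  2^1*3^3*3547^1*10391^1 = - 1990271358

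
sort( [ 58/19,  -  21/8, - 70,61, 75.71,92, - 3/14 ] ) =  [ - 70 , - 21/8, - 3/14,  58/19, 61,  75.71,92 ] 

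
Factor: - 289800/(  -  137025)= 2^3*3^(-1 )*23^1*29^( - 1 ) = 184/87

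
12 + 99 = 111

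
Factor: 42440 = 2^3*5^1*1061^1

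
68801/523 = 131 + 288/523 = 131.55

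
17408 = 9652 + 7756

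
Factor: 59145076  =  2^2*14786269^1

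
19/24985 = 1/1315 = 0.00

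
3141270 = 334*9405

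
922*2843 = 2621246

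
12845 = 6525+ 6320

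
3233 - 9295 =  - 6062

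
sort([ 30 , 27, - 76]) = [ - 76 , 27,30 ] 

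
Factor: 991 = 991^1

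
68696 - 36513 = 32183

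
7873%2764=2345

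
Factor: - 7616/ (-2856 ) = 8/3 = 2^3 * 3^(-1)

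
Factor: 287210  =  2^1*5^1*7^1*11^1 *373^1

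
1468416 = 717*2048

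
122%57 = 8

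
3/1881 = 1/627 = 0.00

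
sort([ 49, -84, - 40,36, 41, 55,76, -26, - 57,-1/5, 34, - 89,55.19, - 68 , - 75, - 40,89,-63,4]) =[  -  89, - 84, - 75,  -  68, - 63,-57, - 40, - 40, -26, - 1/5,4,34, 36,41,49,55,55.19,76, 89 ]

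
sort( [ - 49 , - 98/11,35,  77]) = [- 49, - 98/11,35, 77] 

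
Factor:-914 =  - 2^1*457^1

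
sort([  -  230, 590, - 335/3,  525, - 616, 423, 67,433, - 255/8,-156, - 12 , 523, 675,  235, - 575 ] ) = [ - 616, -575,  -  230, - 156,-335/3, - 255/8,  -  12, 67,235, 423, 433, 523, 525, 590, 675]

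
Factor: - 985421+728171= - 257250 = -2^1*3^1*5^3*7^3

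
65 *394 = 25610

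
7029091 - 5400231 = 1628860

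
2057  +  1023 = 3080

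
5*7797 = 38985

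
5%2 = 1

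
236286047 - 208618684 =27667363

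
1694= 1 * 1694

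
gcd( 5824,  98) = 14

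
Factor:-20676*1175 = -2^2*3^1*5^2*  47^1*1723^1=- 24294300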